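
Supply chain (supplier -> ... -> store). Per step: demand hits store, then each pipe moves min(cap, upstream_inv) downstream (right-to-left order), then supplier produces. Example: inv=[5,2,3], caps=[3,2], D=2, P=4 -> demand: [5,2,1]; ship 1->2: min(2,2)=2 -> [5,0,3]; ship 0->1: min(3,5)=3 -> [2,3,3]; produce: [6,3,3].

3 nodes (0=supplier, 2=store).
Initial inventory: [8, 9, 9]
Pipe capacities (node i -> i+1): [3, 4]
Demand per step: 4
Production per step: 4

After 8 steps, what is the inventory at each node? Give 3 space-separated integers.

Step 1: demand=4,sold=4 ship[1->2]=4 ship[0->1]=3 prod=4 -> inv=[9 8 9]
Step 2: demand=4,sold=4 ship[1->2]=4 ship[0->1]=3 prod=4 -> inv=[10 7 9]
Step 3: demand=4,sold=4 ship[1->2]=4 ship[0->1]=3 prod=4 -> inv=[11 6 9]
Step 4: demand=4,sold=4 ship[1->2]=4 ship[0->1]=3 prod=4 -> inv=[12 5 9]
Step 5: demand=4,sold=4 ship[1->2]=4 ship[0->1]=3 prod=4 -> inv=[13 4 9]
Step 6: demand=4,sold=4 ship[1->2]=4 ship[0->1]=3 prod=4 -> inv=[14 3 9]
Step 7: demand=4,sold=4 ship[1->2]=3 ship[0->1]=3 prod=4 -> inv=[15 3 8]
Step 8: demand=4,sold=4 ship[1->2]=3 ship[0->1]=3 prod=4 -> inv=[16 3 7]

16 3 7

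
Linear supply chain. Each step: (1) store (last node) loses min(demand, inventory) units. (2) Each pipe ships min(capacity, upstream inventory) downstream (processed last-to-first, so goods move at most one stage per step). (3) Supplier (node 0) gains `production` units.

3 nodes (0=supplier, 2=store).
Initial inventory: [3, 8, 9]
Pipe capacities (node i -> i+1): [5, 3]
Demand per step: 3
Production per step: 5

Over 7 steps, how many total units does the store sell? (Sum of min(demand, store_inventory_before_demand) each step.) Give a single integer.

Step 1: sold=3 (running total=3) -> [5 8 9]
Step 2: sold=3 (running total=6) -> [5 10 9]
Step 3: sold=3 (running total=9) -> [5 12 9]
Step 4: sold=3 (running total=12) -> [5 14 9]
Step 5: sold=3 (running total=15) -> [5 16 9]
Step 6: sold=3 (running total=18) -> [5 18 9]
Step 7: sold=3 (running total=21) -> [5 20 9]

Answer: 21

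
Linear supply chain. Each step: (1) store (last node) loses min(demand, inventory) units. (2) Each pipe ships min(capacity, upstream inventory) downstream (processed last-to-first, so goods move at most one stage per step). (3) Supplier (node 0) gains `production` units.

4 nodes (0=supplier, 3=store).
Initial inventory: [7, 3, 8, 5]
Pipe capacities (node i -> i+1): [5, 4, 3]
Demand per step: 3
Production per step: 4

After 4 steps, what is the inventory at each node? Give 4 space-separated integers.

Step 1: demand=3,sold=3 ship[2->3]=3 ship[1->2]=3 ship[0->1]=5 prod=4 -> inv=[6 5 8 5]
Step 2: demand=3,sold=3 ship[2->3]=3 ship[1->2]=4 ship[0->1]=5 prod=4 -> inv=[5 6 9 5]
Step 3: demand=3,sold=3 ship[2->3]=3 ship[1->2]=4 ship[0->1]=5 prod=4 -> inv=[4 7 10 5]
Step 4: demand=3,sold=3 ship[2->3]=3 ship[1->2]=4 ship[0->1]=4 prod=4 -> inv=[4 7 11 5]

4 7 11 5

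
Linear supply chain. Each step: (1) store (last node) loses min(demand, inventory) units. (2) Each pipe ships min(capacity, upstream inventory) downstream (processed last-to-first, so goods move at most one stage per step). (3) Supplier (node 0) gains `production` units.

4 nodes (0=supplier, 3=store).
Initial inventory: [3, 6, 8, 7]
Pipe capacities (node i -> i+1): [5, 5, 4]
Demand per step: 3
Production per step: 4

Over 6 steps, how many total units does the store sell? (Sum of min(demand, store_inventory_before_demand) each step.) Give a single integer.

Step 1: sold=3 (running total=3) -> [4 4 9 8]
Step 2: sold=3 (running total=6) -> [4 4 9 9]
Step 3: sold=3 (running total=9) -> [4 4 9 10]
Step 4: sold=3 (running total=12) -> [4 4 9 11]
Step 5: sold=3 (running total=15) -> [4 4 9 12]
Step 6: sold=3 (running total=18) -> [4 4 9 13]

Answer: 18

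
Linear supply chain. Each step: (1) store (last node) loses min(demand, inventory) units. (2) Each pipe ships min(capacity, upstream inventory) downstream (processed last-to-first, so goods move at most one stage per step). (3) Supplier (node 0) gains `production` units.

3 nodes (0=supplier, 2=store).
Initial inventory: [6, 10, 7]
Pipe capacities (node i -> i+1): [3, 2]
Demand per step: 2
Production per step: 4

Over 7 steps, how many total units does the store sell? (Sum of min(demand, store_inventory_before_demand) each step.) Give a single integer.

Answer: 14

Derivation:
Step 1: sold=2 (running total=2) -> [7 11 7]
Step 2: sold=2 (running total=4) -> [8 12 7]
Step 3: sold=2 (running total=6) -> [9 13 7]
Step 4: sold=2 (running total=8) -> [10 14 7]
Step 5: sold=2 (running total=10) -> [11 15 7]
Step 6: sold=2 (running total=12) -> [12 16 7]
Step 7: sold=2 (running total=14) -> [13 17 7]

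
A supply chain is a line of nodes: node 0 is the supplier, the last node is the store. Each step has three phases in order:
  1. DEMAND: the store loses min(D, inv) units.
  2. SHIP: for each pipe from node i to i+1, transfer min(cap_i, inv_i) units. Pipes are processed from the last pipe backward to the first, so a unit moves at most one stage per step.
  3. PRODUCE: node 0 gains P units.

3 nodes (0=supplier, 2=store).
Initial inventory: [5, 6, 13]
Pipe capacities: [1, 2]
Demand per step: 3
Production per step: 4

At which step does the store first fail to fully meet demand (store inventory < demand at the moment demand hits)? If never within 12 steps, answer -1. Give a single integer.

Step 1: demand=3,sold=3 ship[1->2]=2 ship[0->1]=1 prod=4 -> [8 5 12]
Step 2: demand=3,sold=3 ship[1->2]=2 ship[0->1]=1 prod=4 -> [11 4 11]
Step 3: demand=3,sold=3 ship[1->2]=2 ship[0->1]=1 prod=4 -> [14 3 10]
Step 4: demand=3,sold=3 ship[1->2]=2 ship[0->1]=1 prod=4 -> [17 2 9]
Step 5: demand=3,sold=3 ship[1->2]=2 ship[0->1]=1 prod=4 -> [20 1 8]
Step 6: demand=3,sold=3 ship[1->2]=1 ship[0->1]=1 prod=4 -> [23 1 6]
Step 7: demand=3,sold=3 ship[1->2]=1 ship[0->1]=1 prod=4 -> [26 1 4]
Step 8: demand=3,sold=3 ship[1->2]=1 ship[0->1]=1 prod=4 -> [29 1 2]
Step 9: demand=3,sold=2 ship[1->2]=1 ship[0->1]=1 prod=4 -> [32 1 1]
Step 10: demand=3,sold=1 ship[1->2]=1 ship[0->1]=1 prod=4 -> [35 1 1]
Step 11: demand=3,sold=1 ship[1->2]=1 ship[0->1]=1 prod=4 -> [38 1 1]
Step 12: demand=3,sold=1 ship[1->2]=1 ship[0->1]=1 prod=4 -> [41 1 1]
First stockout at step 9

9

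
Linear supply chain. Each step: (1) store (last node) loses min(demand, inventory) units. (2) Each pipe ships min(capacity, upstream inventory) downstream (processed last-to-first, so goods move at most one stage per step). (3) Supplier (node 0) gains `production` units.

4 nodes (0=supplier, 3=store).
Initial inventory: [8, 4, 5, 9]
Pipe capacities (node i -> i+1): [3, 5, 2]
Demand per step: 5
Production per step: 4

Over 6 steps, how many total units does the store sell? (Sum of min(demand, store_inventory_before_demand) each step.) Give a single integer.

Step 1: sold=5 (running total=5) -> [9 3 7 6]
Step 2: sold=5 (running total=10) -> [10 3 8 3]
Step 3: sold=3 (running total=13) -> [11 3 9 2]
Step 4: sold=2 (running total=15) -> [12 3 10 2]
Step 5: sold=2 (running total=17) -> [13 3 11 2]
Step 6: sold=2 (running total=19) -> [14 3 12 2]

Answer: 19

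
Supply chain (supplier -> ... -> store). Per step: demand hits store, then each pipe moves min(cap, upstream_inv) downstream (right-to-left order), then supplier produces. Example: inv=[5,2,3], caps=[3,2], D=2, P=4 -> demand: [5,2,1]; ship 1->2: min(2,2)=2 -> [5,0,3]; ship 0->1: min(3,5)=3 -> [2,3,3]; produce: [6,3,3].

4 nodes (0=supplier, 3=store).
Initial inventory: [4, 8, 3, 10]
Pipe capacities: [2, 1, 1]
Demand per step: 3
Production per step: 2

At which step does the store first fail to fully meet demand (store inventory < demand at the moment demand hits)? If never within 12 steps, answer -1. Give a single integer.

Step 1: demand=3,sold=3 ship[2->3]=1 ship[1->2]=1 ship[0->1]=2 prod=2 -> [4 9 3 8]
Step 2: demand=3,sold=3 ship[2->3]=1 ship[1->2]=1 ship[0->1]=2 prod=2 -> [4 10 3 6]
Step 3: demand=3,sold=3 ship[2->3]=1 ship[1->2]=1 ship[0->1]=2 prod=2 -> [4 11 3 4]
Step 4: demand=3,sold=3 ship[2->3]=1 ship[1->2]=1 ship[0->1]=2 prod=2 -> [4 12 3 2]
Step 5: demand=3,sold=2 ship[2->3]=1 ship[1->2]=1 ship[0->1]=2 prod=2 -> [4 13 3 1]
Step 6: demand=3,sold=1 ship[2->3]=1 ship[1->2]=1 ship[0->1]=2 prod=2 -> [4 14 3 1]
Step 7: demand=3,sold=1 ship[2->3]=1 ship[1->2]=1 ship[0->1]=2 prod=2 -> [4 15 3 1]
Step 8: demand=3,sold=1 ship[2->3]=1 ship[1->2]=1 ship[0->1]=2 prod=2 -> [4 16 3 1]
Step 9: demand=3,sold=1 ship[2->3]=1 ship[1->2]=1 ship[0->1]=2 prod=2 -> [4 17 3 1]
Step 10: demand=3,sold=1 ship[2->3]=1 ship[1->2]=1 ship[0->1]=2 prod=2 -> [4 18 3 1]
Step 11: demand=3,sold=1 ship[2->3]=1 ship[1->2]=1 ship[0->1]=2 prod=2 -> [4 19 3 1]
Step 12: demand=3,sold=1 ship[2->3]=1 ship[1->2]=1 ship[0->1]=2 prod=2 -> [4 20 3 1]
First stockout at step 5

5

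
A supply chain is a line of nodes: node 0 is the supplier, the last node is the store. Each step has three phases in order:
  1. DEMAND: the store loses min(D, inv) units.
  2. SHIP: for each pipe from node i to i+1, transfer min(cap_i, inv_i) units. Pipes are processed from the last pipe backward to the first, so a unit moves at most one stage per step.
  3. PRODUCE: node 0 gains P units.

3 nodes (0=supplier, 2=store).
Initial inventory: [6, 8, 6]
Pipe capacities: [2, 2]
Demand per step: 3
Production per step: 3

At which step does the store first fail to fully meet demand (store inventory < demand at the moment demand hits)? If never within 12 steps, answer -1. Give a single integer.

Step 1: demand=3,sold=3 ship[1->2]=2 ship[0->1]=2 prod=3 -> [7 8 5]
Step 2: demand=3,sold=3 ship[1->2]=2 ship[0->1]=2 prod=3 -> [8 8 4]
Step 3: demand=3,sold=3 ship[1->2]=2 ship[0->1]=2 prod=3 -> [9 8 3]
Step 4: demand=3,sold=3 ship[1->2]=2 ship[0->1]=2 prod=3 -> [10 8 2]
Step 5: demand=3,sold=2 ship[1->2]=2 ship[0->1]=2 prod=3 -> [11 8 2]
Step 6: demand=3,sold=2 ship[1->2]=2 ship[0->1]=2 prod=3 -> [12 8 2]
Step 7: demand=3,sold=2 ship[1->2]=2 ship[0->1]=2 prod=3 -> [13 8 2]
Step 8: demand=3,sold=2 ship[1->2]=2 ship[0->1]=2 prod=3 -> [14 8 2]
Step 9: demand=3,sold=2 ship[1->2]=2 ship[0->1]=2 prod=3 -> [15 8 2]
Step 10: demand=3,sold=2 ship[1->2]=2 ship[0->1]=2 prod=3 -> [16 8 2]
Step 11: demand=3,sold=2 ship[1->2]=2 ship[0->1]=2 prod=3 -> [17 8 2]
Step 12: demand=3,sold=2 ship[1->2]=2 ship[0->1]=2 prod=3 -> [18 8 2]
First stockout at step 5

5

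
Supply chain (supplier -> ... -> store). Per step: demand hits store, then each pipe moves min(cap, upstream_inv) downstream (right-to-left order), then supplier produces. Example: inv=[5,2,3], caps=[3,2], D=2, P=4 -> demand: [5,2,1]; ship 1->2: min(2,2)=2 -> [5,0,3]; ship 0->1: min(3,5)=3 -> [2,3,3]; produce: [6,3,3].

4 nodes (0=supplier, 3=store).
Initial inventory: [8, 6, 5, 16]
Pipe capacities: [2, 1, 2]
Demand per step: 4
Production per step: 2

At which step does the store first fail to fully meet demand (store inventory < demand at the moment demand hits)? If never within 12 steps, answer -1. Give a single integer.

Step 1: demand=4,sold=4 ship[2->3]=2 ship[1->2]=1 ship[0->1]=2 prod=2 -> [8 7 4 14]
Step 2: demand=4,sold=4 ship[2->3]=2 ship[1->2]=1 ship[0->1]=2 prod=2 -> [8 8 3 12]
Step 3: demand=4,sold=4 ship[2->3]=2 ship[1->2]=1 ship[0->1]=2 prod=2 -> [8 9 2 10]
Step 4: demand=4,sold=4 ship[2->3]=2 ship[1->2]=1 ship[0->1]=2 prod=2 -> [8 10 1 8]
Step 5: demand=4,sold=4 ship[2->3]=1 ship[1->2]=1 ship[0->1]=2 prod=2 -> [8 11 1 5]
Step 6: demand=4,sold=4 ship[2->3]=1 ship[1->2]=1 ship[0->1]=2 prod=2 -> [8 12 1 2]
Step 7: demand=4,sold=2 ship[2->3]=1 ship[1->2]=1 ship[0->1]=2 prod=2 -> [8 13 1 1]
Step 8: demand=4,sold=1 ship[2->3]=1 ship[1->2]=1 ship[0->1]=2 prod=2 -> [8 14 1 1]
Step 9: demand=4,sold=1 ship[2->3]=1 ship[1->2]=1 ship[0->1]=2 prod=2 -> [8 15 1 1]
Step 10: demand=4,sold=1 ship[2->3]=1 ship[1->2]=1 ship[0->1]=2 prod=2 -> [8 16 1 1]
Step 11: demand=4,sold=1 ship[2->3]=1 ship[1->2]=1 ship[0->1]=2 prod=2 -> [8 17 1 1]
Step 12: demand=4,sold=1 ship[2->3]=1 ship[1->2]=1 ship[0->1]=2 prod=2 -> [8 18 1 1]
First stockout at step 7

7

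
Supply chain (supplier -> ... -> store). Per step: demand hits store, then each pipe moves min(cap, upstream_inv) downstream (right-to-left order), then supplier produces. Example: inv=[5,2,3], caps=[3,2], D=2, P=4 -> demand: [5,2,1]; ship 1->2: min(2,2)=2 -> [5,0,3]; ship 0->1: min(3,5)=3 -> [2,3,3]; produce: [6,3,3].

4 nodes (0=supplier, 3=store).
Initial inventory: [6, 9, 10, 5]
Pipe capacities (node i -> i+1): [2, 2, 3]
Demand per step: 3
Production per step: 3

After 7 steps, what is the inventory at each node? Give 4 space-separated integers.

Step 1: demand=3,sold=3 ship[2->3]=3 ship[1->2]=2 ship[0->1]=2 prod=3 -> inv=[7 9 9 5]
Step 2: demand=3,sold=3 ship[2->3]=3 ship[1->2]=2 ship[0->1]=2 prod=3 -> inv=[8 9 8 5]
Step 3: demand=3,sold=3 ship[2->3]=3 ship[1->2]=2 ship[0->1]=2 prod=3 -> inv=[9 9 7 5]
Step 4: demand=3,sold=3 ship[2->3]=3 ship[1->2]=2 ship[0->1]=2 prod=3 -> inv=[10 9 6 5]
Step 5: demand=3,sold=3 ship[2->3]=3 ship[1->2]=2 ship[0->1]=2 prod=3 -> inv=[11 9 5 5]
Step 6: demand=3,sold=3 ship[2->3]=3 ship[1->2]=2 ship[0->1]=2 prod=3 -> inv=[12 9 4 5]
Step 7: demand=3,sold=3 ship[2->3]=3 ship[1->2]=2 ship[0->1]=2 prod=3 -> inv=[13 9 3 5]

13 9 3 5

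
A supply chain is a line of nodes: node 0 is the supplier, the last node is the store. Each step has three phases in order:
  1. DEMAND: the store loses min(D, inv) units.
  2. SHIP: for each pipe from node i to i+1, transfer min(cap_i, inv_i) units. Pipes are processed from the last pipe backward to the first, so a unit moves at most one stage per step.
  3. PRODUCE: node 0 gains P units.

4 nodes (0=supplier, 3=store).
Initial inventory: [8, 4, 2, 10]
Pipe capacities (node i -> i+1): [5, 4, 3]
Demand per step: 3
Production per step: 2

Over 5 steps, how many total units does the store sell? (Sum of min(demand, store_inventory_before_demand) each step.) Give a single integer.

Step 1: sold=3 (running total=3) -> [5 5 4 9]
Step 2: sold=3 (running total=6) -> [2 6 5 9]
Step 3: sold=3 (running total=9) -> [2 4 6 9]
Step 4: sold=3 (running total=12) -> [2 2 7 9]
Step 5: sold=3 (running total=15) -> [2 2 6 9]

Answer: 15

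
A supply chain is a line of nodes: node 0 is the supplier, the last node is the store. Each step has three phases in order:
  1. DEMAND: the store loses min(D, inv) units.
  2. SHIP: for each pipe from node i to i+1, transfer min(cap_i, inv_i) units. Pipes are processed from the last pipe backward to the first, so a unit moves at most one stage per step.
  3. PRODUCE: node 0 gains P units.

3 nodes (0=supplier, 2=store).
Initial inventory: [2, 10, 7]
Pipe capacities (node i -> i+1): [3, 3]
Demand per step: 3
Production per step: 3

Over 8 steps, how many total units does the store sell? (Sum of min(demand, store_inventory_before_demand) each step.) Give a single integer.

Answer: 24

Derivation:
Step 1: sold=3 (running total=3) -> [3 9 7]
Step 2: sold=3 (running total=6) -> [3 9 7]
Step 3: sold=3 (running total=9) -> [3 9 7]
Step 4: sold=3 (running total=12) -> [3 9 7]
Step 5: sold=3 (running total=15) -> [3 9 7]
Step 6: sold=3 (running total=18) -> [3 9 7]
Step 7: sold=3 (running total=21) -> [3 9 7]
Step 8: sold=3 (running total=24) -> [3 9 7]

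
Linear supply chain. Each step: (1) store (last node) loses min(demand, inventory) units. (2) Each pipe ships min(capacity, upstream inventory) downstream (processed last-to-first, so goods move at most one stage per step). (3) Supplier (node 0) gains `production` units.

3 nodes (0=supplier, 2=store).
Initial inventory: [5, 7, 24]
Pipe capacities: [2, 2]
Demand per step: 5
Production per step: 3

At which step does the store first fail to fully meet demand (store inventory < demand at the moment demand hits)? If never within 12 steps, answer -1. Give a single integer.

Step 1: demand=5,sold=5 ship[1->2]=2 ship[0->1]=2 prod=3 -> [6 7 21]
Step 2: demand=5,sold=5 ship[1->2]=2 ship[0->1]=2 prod=3 -> [7 7 18]
Step 3: demand=5,sold=5 ship[1->2]=2 ship[0->1]=2 prod=3 -> [8 7 15]
Step 4: demand=5,sold=5 ship[1->2]=2 ship[0->1]=2 prod=3 -> [9 7 12]
Step 5: demand=5,sold=5 ship[1->2]=2 ship[0->1]=2 prod=3 -> [10 7 9]
Step 6: demand=5,sold=5 ship[1->2]=2 ship[0->1]=2 prod=3 -> [11 7 6]
Step 7: demand=5,sold=5 ship[1->2]=2 ship[0->1]=2 prod=3 -> [12 7 3]
Step 8: demand=5,sold=3 ship[1->2]=2 ship[0->1]=2 prod=3 -> [13 7 2]
Step 9: demand=5,sold=2 ship[1->2]=2 ship[0->1]=2 prod=3 -> [14 7 2]
Step 10: demand=5,sold=2 ship[1->2]=2 ship[0->1]=2 prod=3 -> [15 7 2]
Step 11: demand=5,sold=2 ship[1->2]=2 ship[0->1]=2 prod=3 -> [16 7 2]
Step 12: demand=5,sold=2 ship[1->2]=2 ship[0->1]=2 prod=3 -> [17 7 2]
First stockout at step 8

8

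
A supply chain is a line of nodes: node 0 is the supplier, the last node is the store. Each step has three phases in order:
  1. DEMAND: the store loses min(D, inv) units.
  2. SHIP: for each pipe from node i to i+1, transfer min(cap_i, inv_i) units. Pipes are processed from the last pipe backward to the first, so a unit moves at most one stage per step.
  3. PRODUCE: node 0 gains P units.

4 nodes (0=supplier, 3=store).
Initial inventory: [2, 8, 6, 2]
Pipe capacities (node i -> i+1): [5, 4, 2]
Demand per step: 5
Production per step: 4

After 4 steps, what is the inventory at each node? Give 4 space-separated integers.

Step 1: demand=5,sold=2 ship[2->3]=2 ship[1->2]=4 ship[0->1]=2 prod=4 -> inv=[4 6 8 2]
Step 2: demand=5,sold=2 ship[2->3]=2 ship[1->2]=4 ship[0->1]=4 prod=4 -> inv=[4 6 10 2]
Step 3: demand=5,sold=2 ship[2->3]=2 ship[1->2]=4 ship[0->1]=4 prod=4 -> inv=[4 6 12 2]
Step 4: demand=5,sold=2 ship[2->3]=2 ship[1->2]=4 ship[0->1]=4 prod=4 -> inv=[4 6 14 2]

4 6 14 2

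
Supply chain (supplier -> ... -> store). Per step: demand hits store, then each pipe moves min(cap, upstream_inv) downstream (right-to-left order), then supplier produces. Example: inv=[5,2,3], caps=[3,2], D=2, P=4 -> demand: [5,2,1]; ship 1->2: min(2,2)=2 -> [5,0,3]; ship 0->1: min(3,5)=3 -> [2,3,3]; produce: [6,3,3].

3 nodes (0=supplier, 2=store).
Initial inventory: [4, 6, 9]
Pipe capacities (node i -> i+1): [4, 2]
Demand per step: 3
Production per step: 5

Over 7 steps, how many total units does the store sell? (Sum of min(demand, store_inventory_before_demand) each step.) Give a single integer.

Answer: 21

Derivation:
Step 1: sold=3 (running total=3) -> [5 8 8]
Step 2: sold=3 (running total=6) -> [6 10 7]
Step 3: sold=3 (running total=9) -> [7 12 6]
Step 4: sold=3 (running total=12) -> [8 14 5]
Step 5: sold=3 (running total=15) -> [9 16 4]
Step 6: sold=3 (running total=18) -> [10 18 3]
Step 7: sold=3 (running total=21) -> [11 20 2]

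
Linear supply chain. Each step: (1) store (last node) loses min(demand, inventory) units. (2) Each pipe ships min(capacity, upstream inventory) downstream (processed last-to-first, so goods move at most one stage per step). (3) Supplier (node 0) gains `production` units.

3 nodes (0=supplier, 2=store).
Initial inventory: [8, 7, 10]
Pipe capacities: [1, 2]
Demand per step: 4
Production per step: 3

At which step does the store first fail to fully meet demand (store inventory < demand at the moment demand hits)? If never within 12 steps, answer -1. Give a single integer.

Step 1: demand=4,sold=4 ship[1->2]=2 ship[0->1]=1 prod=3 -> [10 6 8]
Step 2: demand=4,sold=4 ship[1->2]=2 ship[0->1]=1 prod=3 -> [12 5 6]
Step 3: demand=4,sold=4 ship[1->2]=2 ship[0->1]=1 prod=3 -> [14 4 4]
Step 4: demand=4,sold=4 ship[1->2]=2 ship[0->1]=1 prod=3 -> [16 3 2]
Step 5: demand=4,sold=2 ship[1->2]=2 ship[0->1]=1 prod=3 -> [18 2 2]
Step 6: demand=4,sold=2 ship[1->2]=2 ship[0->1]=1 prod=3 -> [20 1 2]
Step 7: demand=4,sold=2 ship[1->2]=1 ship[0->1]=1 prod=3 -> [22 1 1]
Step 8: demand=4,sold=1 ship[1->2]=1 ship[0->1]=1 prod=3 -> [24 1 1]
Step 9: demand=4,sold=1 ship[1->2]=1 ship[0->1]=1 prod=3 -> [26 1 1]
Step 10: demand=4,sold=1 ship[1->2]=1 ship[0->1]=1 prod=3 -> [28 1 1]
Step 11: demand=4,sold=1 ship[1->2]=1 ship[0->1]=1 prod=3 -> [30 1 1]
Step 12: demand=4,sold=1 ship[1->2]=1 ship[0->1]=1 prod=3 -> [32 1 1]
First stockout at step 5

5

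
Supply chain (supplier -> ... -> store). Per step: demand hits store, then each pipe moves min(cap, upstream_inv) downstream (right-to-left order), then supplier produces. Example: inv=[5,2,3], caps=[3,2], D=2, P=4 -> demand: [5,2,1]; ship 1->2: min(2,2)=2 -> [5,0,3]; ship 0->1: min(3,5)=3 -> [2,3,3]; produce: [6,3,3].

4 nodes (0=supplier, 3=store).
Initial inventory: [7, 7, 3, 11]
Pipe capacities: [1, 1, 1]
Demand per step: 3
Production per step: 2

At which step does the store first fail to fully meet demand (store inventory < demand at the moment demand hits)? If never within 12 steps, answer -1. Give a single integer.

Step 1: demand=3,sold=3 ship[2->3]=1 ship[1->2]=1 ship[0->1]=1 prod=2 -> [8 7 3 9]
Step 2: demand=3,sold=3 ship[2->3]=1 ship[1->2]=1 ship[0->1]=1 prod=2 -> [9 7 3 7]
Step 3: demand=3,sold=3 ship[2->3]=1 ship[1->2]=1 ship[0->1]=1 prod=2 -> [10 7 3 5]
Step 4: demand=3,sold=3 ship[2->3]=1 ship[1->2]=1 ship[0->1]=1 prod=2 -> [11 7 3 3]
Step 5: demand=3,sold=3 ship[2->3]=1 ship[1->2]=1 ship[0->1]=1 prod=2 -> [12 7 3 1]
Step 6: demand=3,sold=1 ship[2->3]=1 ship[1->2]=1 ship[0->1]=1 prod=2 -> [13 7 3 1]
Step 7: demand=3,sold=1 ship[2->3]=1 ship[1->2]=1 ship[0->1]=1 prod=2 -> [14 7 3 1]
Step 8: demand=3,sold=1 ship[2->3]=1 ship[1->2]=1 ship[0->1]=1 prod=2 -> [15 7 3 1]
Step 9: demand=3,sold=1 ship[2->3]=1 ship[1->2]=1 ship[0->1]=1 prod=2 -> [16 7 3 1]
Step 10: demand=3,sold=1 ship[2->3]=1 ship[1->2]=1 ship[0->1]=1 prod=2 -> [17 7 3 1]
Step 11: demand=3,sold=1 ship[2->3]=1 ship[1->2]=1 ship[0->1]=1 prod=2 -> [18 7 3 1]
Step 12: demand=3,sold=1 ship[2->3]=1 ship[1->2]=1 ship[0->1]=1 prod=2 -> [19 7 3 1]
First stockout at step 6

6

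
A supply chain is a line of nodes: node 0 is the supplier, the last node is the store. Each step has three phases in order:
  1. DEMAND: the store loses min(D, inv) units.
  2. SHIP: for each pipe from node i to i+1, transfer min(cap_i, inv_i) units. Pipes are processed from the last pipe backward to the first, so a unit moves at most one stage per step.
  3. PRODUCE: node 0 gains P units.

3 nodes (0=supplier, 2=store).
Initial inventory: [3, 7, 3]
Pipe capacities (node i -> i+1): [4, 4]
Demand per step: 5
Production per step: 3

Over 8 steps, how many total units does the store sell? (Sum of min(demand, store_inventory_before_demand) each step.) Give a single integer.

Step 1: sold=3 (running total=3) -> [3 6 4]
Step 2: sold=4 (running total=7) -> [3 5 4]
Step 3: sold=4 (running total=11) -> [3 4 4]
Step 4: sold=4 (running total=15) -> [3 3 4]
Step 5: sold=4 (running total=19) -> [3 3 3]
Step 6: sold=3 (running total=22) -> [3 3 3]
Step 7: sold=3 (running total=25) -> [3 3 3]
Step 8: sold=3 (running total=28) -> [3 3 3]

Answer: 28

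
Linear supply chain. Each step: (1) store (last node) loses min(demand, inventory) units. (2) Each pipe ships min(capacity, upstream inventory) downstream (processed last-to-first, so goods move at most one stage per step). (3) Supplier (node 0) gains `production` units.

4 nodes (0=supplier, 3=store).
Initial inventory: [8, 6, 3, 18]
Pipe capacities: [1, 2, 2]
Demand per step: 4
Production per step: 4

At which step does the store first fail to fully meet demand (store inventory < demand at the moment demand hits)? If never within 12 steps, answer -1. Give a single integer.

Step 1: demand=4,sold=4 ship[2->3]=2 ship[1->2]=2 ship[0->1]=1 prod=4 -> [11 5 3 16]
Step 2: demand=4,sold=4 ship[2->3]=2 ship[1->2]=2 ship[0->1]=1 prod=4 -> [14 4 3 14]
Step 3: demand=4,sold=4 ship[2->3]=2 ship[1->2]=2 ship[0->1]=1 prod=4 -> [17 3 3 12]
Step 4: demand=4,sold=4 ship[2->3]=2 ship[1->2]=2 ship[0->1]=1 prod=4 -> [20 2 3 10]
Step 5: demand=4,sold=4 ship[2->3]=2 ship[1->2]=2 ship[0->1]=1 prod=4 -> [23 1 3 8]
Step 6: demand=4,sold=4 ship[2->3]=2 ship[1->2]=1 ship[0->1]=1 prod=4 -> [26 1 2 6]
Step 7: demand=4,sold=4 ship[2->3]=2 ship[1->2]=1 ship[0->1]=1 prod=4 -> [29 1 1 4]
Step 8: demand=4,sold=4 ship[2->3]=1 ship[1->2]=1 ship[0->1]=1 prod=4 -> [32 1 1 1]
Step 9: demand=4,sold=1 ship[2->3]=1 ship[1->2]=1 ship[0->1]=1 prod=4 -> [35 1 1 1]
Step 10: demand=4,sold=1 ship[2->3]=1 ship[1->2]=1 ship[0->1]=1 prod=4 -> [38 1 1 1]
Step 11: demand=4,sold=1 ship[2->3]=1 ship[1->2]=1 ship[0->1]=1 prod=4 -> [41 1 1 1]
Step 12: demand=4,sold=1 ship[2->3]=1 ship[1->2]=1 ship[0->1]=1 prod=4 -> [44 1 1 1]
First stockout at step 9

9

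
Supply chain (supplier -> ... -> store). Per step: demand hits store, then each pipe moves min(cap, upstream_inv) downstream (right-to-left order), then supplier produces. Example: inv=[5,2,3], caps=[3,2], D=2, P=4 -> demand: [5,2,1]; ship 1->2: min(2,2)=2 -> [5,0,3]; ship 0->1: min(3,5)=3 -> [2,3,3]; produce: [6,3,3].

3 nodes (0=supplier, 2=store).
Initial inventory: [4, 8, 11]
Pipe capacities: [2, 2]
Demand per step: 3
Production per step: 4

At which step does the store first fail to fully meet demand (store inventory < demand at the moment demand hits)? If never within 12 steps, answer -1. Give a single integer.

Step 1: demand=3,sold=3 ship[1->2]=2 ship[0->1]=2 prod=4 -> [6 8 10]
Step 2: demand=3,sold=3 ship[1->2]=2 ship[0->1]=2 prod=4 -> [8 8 9]
Step 3: demand=3,sold=3 ship[1->2]=2 ship[0->1]=2 prod=4 -> [10 8 8]
Step 4: demand=3,sold=3 ship[1->2]=2 ship[0->1]=2 prod=4 -> [12 8 7]
Step 5: demand=3,sold=3 ship[1->2]=2 ship[0->1]=2 prod=4 -> [14 8 6]
Step 6: demand=3,sold=3 ship[1->2]=2 ship[0->1]=2 prod=4 -> [16 8 5]
Step 7: demand=3,sold=3 ship[1->2]=2 ship[0->1]=2 prod=4 -> [18 8 4]
Step 8: demand=3,sold=3 ship[1->2]=2 ship[0->1]=2 prod=4 -> [20 8 3]
Step 9: demand=3,sold=3 ship[1->2]=2 ship[0->1]=2 prod=4 -> [22 8 2]
Step 10: demand=3,sold=2 ship[1->2]=2 ship[0->1]=2 prod=4 -> [24 8 2]
Step 11: demand=3,sold=2 ship[1->2]=2 ship[0->1]=2 prod=4 -> [26 8 2]
Step 12: demand=3,sold=2 ship[1->2]=2 ship[0->1]=2 prod=4 -> [28 8 2]
First stockout at step 10

10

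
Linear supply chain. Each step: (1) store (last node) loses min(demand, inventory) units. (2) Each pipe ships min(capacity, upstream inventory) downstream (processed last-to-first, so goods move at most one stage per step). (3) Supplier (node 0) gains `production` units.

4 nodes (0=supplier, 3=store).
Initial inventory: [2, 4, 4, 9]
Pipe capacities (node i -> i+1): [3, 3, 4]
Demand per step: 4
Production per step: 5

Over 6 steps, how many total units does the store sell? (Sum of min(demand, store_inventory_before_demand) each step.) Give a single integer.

Answer: 24

Derivation:
Step 1: sold=4 (running total=4) -> [5 3 3 9]
Step 2: sold=4 (running total=8) -> [7 3 3 8]
Step 3: sold=4 (running total=12) -> [9 3 3 7]
Step 4: sold=4 (running total=16) -> [11 3 3 6]
Step 5: sold=4 (running total=20) -> [13 3 3 5]
Step 6: sold=4 (running total=24) -> [15 3 3 4]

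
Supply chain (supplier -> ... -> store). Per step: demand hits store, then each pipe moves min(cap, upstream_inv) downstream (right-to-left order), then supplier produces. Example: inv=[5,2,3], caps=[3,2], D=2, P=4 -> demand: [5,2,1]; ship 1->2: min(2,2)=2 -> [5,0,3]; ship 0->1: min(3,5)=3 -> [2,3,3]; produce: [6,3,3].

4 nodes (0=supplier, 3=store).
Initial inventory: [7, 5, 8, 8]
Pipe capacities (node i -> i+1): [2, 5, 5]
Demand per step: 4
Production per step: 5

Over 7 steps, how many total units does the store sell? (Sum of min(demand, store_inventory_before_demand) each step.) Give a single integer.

Answer: 28

Derivation:
Step 1: sold=4 (running total=4) -> [10 2 8 9]
Step 2: sold=4 (running total=8) -> [13 2 5 10]
Step 3: sold=4 (running total=12) -> [16 2 2 11]
Step 4: sold=4 (running total=16) -> [19 2 2 9]
Step 5: sold=4 (running total=20) -> [22 2 2 7]
Step 6: sold=4 (running total=24) -> [25 2 2 5]
Step 7: sold=4 (running total=28) -> [28 2 2 3]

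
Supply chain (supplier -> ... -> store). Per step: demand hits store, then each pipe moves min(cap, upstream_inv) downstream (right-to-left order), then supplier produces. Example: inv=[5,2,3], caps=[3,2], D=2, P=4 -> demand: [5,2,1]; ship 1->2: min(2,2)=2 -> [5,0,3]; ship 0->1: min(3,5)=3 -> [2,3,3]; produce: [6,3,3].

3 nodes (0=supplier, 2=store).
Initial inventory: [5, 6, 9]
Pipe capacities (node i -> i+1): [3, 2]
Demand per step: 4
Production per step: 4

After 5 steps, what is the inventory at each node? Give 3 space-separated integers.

Step 1: demand=4,sold=4 ship[1->2]=2 ship[0->1]=3 prod=4 -> inv=[6 7 7]
Step 2: demand=4,sold=4 ship[1->2]=2 ship[0->1]=3 prod=4 -> inv=[7 8 5]
Step 3: demand=4,sold=4 ship[1->2]=2 ship[0->1]=3 prod=4 -> inv=[8 9 3]
Step 4: demand=4,sold=3 ship[1->2]=2 ship[0->1]=3 prod=4 -> inv=[9 10 2]
Step 5: demand=4,sold=2 ship[1->2]=2 ship[0->1]=3 prod=4 -> inv=[10 11 2]

10 11 2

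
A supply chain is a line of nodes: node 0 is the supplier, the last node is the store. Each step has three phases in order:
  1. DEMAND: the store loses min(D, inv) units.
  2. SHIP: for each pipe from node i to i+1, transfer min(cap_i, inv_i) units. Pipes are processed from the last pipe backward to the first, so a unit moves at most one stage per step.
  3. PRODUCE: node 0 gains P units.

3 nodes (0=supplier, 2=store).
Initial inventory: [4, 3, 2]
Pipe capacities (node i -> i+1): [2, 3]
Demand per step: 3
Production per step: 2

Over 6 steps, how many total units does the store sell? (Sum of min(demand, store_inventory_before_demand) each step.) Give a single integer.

Step 1: sold=2 (running total=2) -> [4 2 3]
Step 2: sold=3 (running total=5) -> [4 2 2]
Step 3: sold=2 (running total=7) -> [4 2 2]
Step 4: sold=2 (running total=9) -> [4 2 2]
Step 5: sold=2 (running total=11) -> [4 2 2]
Step 6: sold=2 (running total=13) -> [4 2 2]

Answer: 13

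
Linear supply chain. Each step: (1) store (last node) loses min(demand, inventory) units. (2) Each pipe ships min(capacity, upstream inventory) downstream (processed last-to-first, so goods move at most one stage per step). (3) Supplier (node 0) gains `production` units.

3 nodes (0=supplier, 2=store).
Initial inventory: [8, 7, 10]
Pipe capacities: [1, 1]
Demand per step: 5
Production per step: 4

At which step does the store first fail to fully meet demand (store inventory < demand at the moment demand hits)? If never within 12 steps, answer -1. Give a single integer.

Step 1: demand=5,sold=5 ship[1->2]=1 ship[0->1]=1 prod=4 -> [11 7 6]
Step 2: demand=5,sold=5 ship[1->2]=1 ship[0->1]=1 prod=4 -> [14 7 2]
Step 3: demand=5,sold=2 ship[1->2]=1 ship[0->1]=1 prod=4 -> [17 7 1]
Step 4: demand=5,sold=1 ship[1->2]=1 ship[0->1]=1 prod=4 -> [20 7 1]
Step 5: demand=5,sold=1 ship[1->2]=1 ship[0->1]=1 prod=4 -> [23 7 1]
Step 6: demand=5,sold=1 ship[1->2]=1 ship[0->1]=1 prod=4 -> [26 7 1]
Step 7: demand=5,sold=1 ship[1->2]=1 ship[0->1]=1 prod=4 -> [29 7 1]
Step 8: demand=5,sold=1 ship[1->2]=1 ship[0->1]=1 prod=4 -> [32 7 1]
Step 9: demand=5,sold=1 ship[1->2]=1 ship[0->1]=1 prod=4 -> [35 7 1]
Step 10: demand=5,sold=1 ship[1->2]=1 ship[0->1]=1 prod=4 -> [38 7 1]
Step 11: demand=5,sold=1 ship[1->2]=1 ship[0->1]=1 prod=4 -> [41 7 1]
Step 12: demand=5,sold=1 ship[1->2]=1 ship[0->1]=1 prod=4 -> [44 7 1]
First stockout at step 3

3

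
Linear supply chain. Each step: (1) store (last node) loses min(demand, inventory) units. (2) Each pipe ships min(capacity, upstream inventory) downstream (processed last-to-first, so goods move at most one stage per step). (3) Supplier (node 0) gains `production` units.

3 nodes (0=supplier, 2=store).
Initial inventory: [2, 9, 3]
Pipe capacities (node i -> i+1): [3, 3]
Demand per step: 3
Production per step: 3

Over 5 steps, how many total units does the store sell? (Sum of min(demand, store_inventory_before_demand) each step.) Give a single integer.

Answer: 15

Derivation:
Step 1: sold=3 (running total=3) -> [3 8 3]
Step 2: sold=3 (running total=6) -> [3 8 3]
Step 3: sold=3 (running total=9) -> [3 8 3]
Step 4: sold=3 (running total=12) -> [3 8 3]
Step 5: sold=3 (running total=15) -> [3 8 3]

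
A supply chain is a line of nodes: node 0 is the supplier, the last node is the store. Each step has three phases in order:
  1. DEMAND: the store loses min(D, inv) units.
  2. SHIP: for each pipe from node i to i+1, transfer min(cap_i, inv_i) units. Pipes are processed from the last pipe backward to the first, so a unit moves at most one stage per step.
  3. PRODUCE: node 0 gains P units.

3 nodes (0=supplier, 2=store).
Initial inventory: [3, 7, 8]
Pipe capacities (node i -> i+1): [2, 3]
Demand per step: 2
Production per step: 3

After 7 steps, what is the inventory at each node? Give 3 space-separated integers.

Step 1: demand=2,sold=2 ship[1->2]=3 ship[0->1]=2 prod=3 -> inv=[4 6 9]
Step 2: demand=2,sold=2 ship[1->2]=3 ship[0->1]=2 prod=3 -> inv=[5 5 10]
Step 3: demand=2,sold=2 ship[1->2]=3 ship[0->1]=2 prod=3 -> inv=[6 4 11]
Step 4: demand=2,sold=2 ship[1->2]=3 ship[0->1]=2 prod=3 -> inv=[7 3 12]
Step 5: demand=2,sold=2 ship[1->2]=3 ship[0->1]=2 prod=3 -> inv=[8 2 13]
Step 6: demand=2,sold=2 ship[1->2]=2 ship[0->1]=2 prod=3 -> inv=[9 2 13]
Step 7: demand=2,sold=2 ship[1->2]=2 ship[0->1]=2 prod=3 -> inv=[10 2 13]

10 2 13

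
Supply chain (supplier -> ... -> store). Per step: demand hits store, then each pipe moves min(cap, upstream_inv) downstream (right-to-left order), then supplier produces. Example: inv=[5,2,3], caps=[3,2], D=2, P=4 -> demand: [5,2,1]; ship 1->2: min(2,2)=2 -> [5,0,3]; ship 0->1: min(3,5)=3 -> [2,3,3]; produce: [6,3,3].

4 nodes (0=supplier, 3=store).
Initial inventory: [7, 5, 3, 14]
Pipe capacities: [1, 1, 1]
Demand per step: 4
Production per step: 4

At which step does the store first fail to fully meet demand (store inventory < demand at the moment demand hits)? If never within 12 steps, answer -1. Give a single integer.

Step 1: demand=4,sold=4 ship[2->3]=1 ship[1->2]=1 ship[0->1]=1 prod=4 -> [10 5 3 11]
Step 2: demand=4,sold=4 ship[2->3]=1 ship[1->2]=1 ship[0->1]=1 prod=4 -> [13 5 3 8]
Step 3: demand=4,sold=4 ship[2->3]=1 ship[1->2]=1 ship[0->1]=1 prod=4 -> [16 5 3 5]
Step 4: demand=4,sold=4 ship[2->3]=1 ship[1->2]=1 ship[0->1]=1 prod=4 -> [19 5 3 2]
Step 5: demand=4,sold=2 ship[2->3]=1 ship[1->2]=1 ship[0->1]=1 prod=4 -> [22 5 3 1]
Step 6: demand=4,sold=1 ship[2->3]=1 ship[1->2]=1 ship[0->1]=1 prod=4 -> [25 5 3 1]
Step 7: demand=4,sold=1 ship[2->3]=1 ship[1->2]=1 ship[0->1]=1 prod=4 -> [28 5 3 1]
Step 8: demand=4,sold=1 ship[2->3]=1 ship[1->2]=1 ship[0->1]=1 prod=4 -> [31 5 3 1]
Step 9: demand=4,sold=1 ship[2->3]=1 ship[1->2]=1 ship[0->1]=1 prod=4 -> [34 5 3 1]
Step 10: demand=4,sold=1 ship[2->3]=1 ship[1->2]=1 ship[0->1]=1 prod=4 -> [37 5 3 1]
Step 11: demand=4,sold=1 ship[2->3]=1 ship[1->2]=1 ship[0->1]=1 prod=4 -> [40 5 3 1]
Step 12: demand=4,sold=1 ship[2->3]=1 ship[1->2]=1 ship[0->1]=1 prod=4 -> [43 5 3 1]
First stockout at step 5

5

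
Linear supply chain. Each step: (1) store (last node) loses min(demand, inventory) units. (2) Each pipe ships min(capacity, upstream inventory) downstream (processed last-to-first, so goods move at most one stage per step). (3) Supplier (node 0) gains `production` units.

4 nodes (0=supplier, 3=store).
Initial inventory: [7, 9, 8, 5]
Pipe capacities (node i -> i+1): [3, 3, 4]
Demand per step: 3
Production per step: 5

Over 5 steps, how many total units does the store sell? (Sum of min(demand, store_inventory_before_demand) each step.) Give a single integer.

Step 1: sold=3 (running total=3) -> [9 9 7 6]
Step 2: sold=3 (running total=6) -> [11 9 6 7]
Step 3: sold=3 (running total=9) -> [13 9 5 8]
Step 4: sold=3 (running total=12) -> [15 9 4 9]
Step 5: sold=3 (running total=15) -> [17 9 3 10]

Answer: 15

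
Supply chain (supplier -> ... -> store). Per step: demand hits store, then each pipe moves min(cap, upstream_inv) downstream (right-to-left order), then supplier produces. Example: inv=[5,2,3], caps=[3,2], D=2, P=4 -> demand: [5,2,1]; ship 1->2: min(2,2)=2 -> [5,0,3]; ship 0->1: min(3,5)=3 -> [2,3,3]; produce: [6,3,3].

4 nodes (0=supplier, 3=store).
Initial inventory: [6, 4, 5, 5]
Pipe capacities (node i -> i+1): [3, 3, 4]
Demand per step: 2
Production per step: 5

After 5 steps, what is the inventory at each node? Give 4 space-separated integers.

Step 1: demand=2,sold=2 ship[2->3]=4 ship[1->2]=3 ship[0->1]=3 prod=5 -> inv=[8 4 4 7]
Step 2: demand=2,sold=2 ship[2->3]=4 ship[1->2]=3 ship[0->1]=3 prod=5 -> inv=[10 4 3 9]
Step 3: demand=2,sold=2 ship[2->3]=3 ship[1->2]=3 ship[0->1]=3 prod=5 -> inv=[12 4 3 10]
Step 4: demand=2,sold=2 ship[2->3]=3 ship[1->2]=3 ship[0->1]=3 prod=5 -> inv=[14 4 3 11]
Step 5: demand=2,sold=2 ship[2->3]=3 ship[1->2]=3 ship[0->1]=3 prod=5 -> inv=[16 4 3 12]

16 4 3 12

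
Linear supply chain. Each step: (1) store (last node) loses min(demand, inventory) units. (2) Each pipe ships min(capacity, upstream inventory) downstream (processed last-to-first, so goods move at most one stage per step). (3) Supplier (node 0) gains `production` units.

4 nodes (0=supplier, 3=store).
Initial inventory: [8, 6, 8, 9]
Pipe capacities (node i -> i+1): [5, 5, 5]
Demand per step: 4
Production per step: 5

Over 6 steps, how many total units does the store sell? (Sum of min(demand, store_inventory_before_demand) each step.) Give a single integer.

Answer: 24

Derivation:
Step 1: sold=4 (running total=4) -> [8 6 8 10]
Step 2: sold=4 (running total=8) -> [8 6 8 11]
Step 3: sold=4 (running total=12) -> [8 6 8 12]
Step 4: sold=4 (running total=16) -> [8 6 8 13]
Step 5: sold=4 (running total=20) -> [8 6 8 14]
Step 6: sold=4 (running total=24) -> [8 6 8 15]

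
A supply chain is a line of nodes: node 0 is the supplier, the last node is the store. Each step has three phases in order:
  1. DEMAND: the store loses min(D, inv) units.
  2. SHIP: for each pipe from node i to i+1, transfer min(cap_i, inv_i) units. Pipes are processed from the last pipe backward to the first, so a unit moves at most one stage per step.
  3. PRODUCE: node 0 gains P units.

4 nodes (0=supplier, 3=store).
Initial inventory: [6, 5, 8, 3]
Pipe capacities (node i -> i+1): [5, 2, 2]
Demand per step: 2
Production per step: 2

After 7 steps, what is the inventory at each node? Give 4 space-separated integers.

Step 1: demand=2,sold=2 ship[2->3]=2 ship[1->2]=2 ship[0->1]=5 prod=2 -> inv=[3 8 8 3]
Step 2: demand=2,sold=2 ship[2->3]=2 ship[1->2]=2 ship[0->1]=3 prod=2 -> inv=[2 9 8 3]
Step 3: demand=2,sold=2 ship[2->3]=2 ship[1->2]=2 ship[0->1]=2 prod=2 -> inv=[2 9 8 3]
Step 4: demand=2,sold=2 ship[2->3]=2 ship[1->2]=2 ship[0->1]=2 prod=2 -> inv=[2 9 8 3]
Step 5: demand=2,sold=2 ship[2->3]=2 ship[1->2]=2 ship[0->1]=2 prod=2 -> inv=[2 9 8 3]
Step 6: demand=2,sold=2 ship[2->3]=2 ship[1->2]=2 ship[0->1]=2 prod=2 -> inv=[2 9 8 3]
Step 7: demand=2,sold=2 ship[2->3]=2 ship[1->2]=2 ship[0->1]=2 prod=2 -> inv=[2 9 8 3]

2 9 8 3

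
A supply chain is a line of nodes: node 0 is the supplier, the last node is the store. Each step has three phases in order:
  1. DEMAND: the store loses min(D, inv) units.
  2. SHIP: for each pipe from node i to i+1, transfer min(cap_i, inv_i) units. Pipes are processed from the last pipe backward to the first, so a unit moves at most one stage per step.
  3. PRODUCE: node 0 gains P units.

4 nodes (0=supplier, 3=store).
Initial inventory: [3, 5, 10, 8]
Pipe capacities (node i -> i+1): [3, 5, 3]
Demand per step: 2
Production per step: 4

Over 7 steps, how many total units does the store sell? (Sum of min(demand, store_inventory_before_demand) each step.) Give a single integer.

Step 1: sold=2 (running total=2) -> [4 3 12 9]
Step 2: sold=2 (running total=4) -> [5 3 12 10]
Step 3: sold=2 (running total=6) -> [6 3 12 11]
Step 4: sold=2 (running total=8) -> [7 3 12 12]
Step 5: sold=2 (running total=10) -> [8 3 12 13]
Step 6: sold=2 (running total=12) -> [9 3 12 14]
Step 7: sold=2 (running total=14) -> [10 3 12 15]

Answer: 14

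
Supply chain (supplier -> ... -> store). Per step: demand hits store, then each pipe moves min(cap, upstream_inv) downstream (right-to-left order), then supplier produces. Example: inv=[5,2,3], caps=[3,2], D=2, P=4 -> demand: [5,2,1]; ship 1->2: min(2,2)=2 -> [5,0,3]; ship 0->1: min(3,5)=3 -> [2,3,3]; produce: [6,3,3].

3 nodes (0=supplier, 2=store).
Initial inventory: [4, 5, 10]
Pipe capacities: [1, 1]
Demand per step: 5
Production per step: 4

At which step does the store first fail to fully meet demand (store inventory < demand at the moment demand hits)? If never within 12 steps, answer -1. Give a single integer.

Step 1: demand=5,sold=5 ship[1->2]=1 ship[0->1]=1 prod=4 -> [7 5 6]
Step 2: demand=5,sold=5 ship[1->2]=1 ship[0->1]=1 prod=4 -> [10 5 2]
Step 3: demand=5,sold=2 ship[1->2]=1 ship[0->1]=1 prod=4 -> [13 5 1]
Step 4: demand=5,sold=1 ship[1->2]=1 ship[0->1]=1 prod=4 -> [16 5 1]
Step 5: demand=5,sold=1 ship[1->2]=1 ship[0->1]=1 prod=4 -> [19 5 1]
Step 6: demand=5,sold=1 ship[1->2]=1 ship[0->1]=1 prod=4 -> [22 5 1]
Step 7: demand=5,sold=1 ship[1->2]=1 ship[0->1]=1 prod=4 -> [25 5 1]
Step 8: demand=5,sold=1 ship[1->2]=1 ship[0->1]=1 prod=4 -> [28 5 1]
Step 9: demand=5,sold=1 ship[1->2]=1 ship[0->1]=1 prod=4 -> [31 5 1]
Step 10: demand=5,sold=1 ship[1->2]=1 ship[0->1]=1 prod=4 -> [34 5 1]
Step 11: demand=5,sold=1 ship[1->2]=1 ship[0->1]=1 prod=4 -> [37 5 1]
Step 12: demand=5,sold=1 ship[1->2]=1 ship[0->1]=1 prod=4 -> [40 5 1]
First stockout at step 3

3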